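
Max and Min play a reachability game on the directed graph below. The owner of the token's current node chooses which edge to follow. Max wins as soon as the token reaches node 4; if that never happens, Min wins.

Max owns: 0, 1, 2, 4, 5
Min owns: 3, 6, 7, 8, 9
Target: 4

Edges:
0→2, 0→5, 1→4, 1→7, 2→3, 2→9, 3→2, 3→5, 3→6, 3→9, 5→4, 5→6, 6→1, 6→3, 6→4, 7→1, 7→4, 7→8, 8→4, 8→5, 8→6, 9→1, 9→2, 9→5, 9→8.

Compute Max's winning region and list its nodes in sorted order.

A0 = {4}
A1: add {1, 5} — 1 (Max) has 1→4; 5 (Max) has 5→4.
A2: add {0} — 0 (Max) has 0→5.
A3 = A2; e.g. 2 (Max) has no edge into A2. Fixed point.
Max's winning region = {0, 1, 4, 5}.

0, 1, 4, 5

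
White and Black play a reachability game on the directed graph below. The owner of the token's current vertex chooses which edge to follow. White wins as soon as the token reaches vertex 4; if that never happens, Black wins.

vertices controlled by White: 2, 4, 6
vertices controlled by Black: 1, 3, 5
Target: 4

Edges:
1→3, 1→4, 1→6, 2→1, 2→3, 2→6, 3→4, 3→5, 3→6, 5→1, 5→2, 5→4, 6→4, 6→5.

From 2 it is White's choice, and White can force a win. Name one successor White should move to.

A0 = {4}
A1: add {6} — 6 (White) has 6→4.
A2: add {2} — 2 (White) has 2→6.
A3 = A2; e.g. 1 (Black) can still go to 3. Fixed point.
From 2, successor 6 is in the attractor (rank 1); the other successors 1, 3 are not.

6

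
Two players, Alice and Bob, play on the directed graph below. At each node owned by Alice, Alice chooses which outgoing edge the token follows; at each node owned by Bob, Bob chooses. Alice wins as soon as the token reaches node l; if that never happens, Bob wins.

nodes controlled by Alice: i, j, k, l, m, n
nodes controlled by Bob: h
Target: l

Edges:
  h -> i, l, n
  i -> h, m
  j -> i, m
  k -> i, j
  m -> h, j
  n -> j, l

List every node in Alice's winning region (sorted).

A0 = {l}
A1: add {n} — n (Alice) has n→l.
A2 = A1; e.g. h (Bob) can still go to i. Fixed point.
Alice's winning region = {l, n}.

l, n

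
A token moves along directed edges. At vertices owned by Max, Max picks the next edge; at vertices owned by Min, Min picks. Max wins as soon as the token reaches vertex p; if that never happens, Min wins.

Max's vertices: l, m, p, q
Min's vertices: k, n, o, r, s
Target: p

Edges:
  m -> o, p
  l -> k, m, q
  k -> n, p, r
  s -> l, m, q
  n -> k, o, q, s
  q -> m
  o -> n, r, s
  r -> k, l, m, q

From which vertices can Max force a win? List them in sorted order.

l, m, p, q, s

A0 = {p}
A1: add {m} — m (Max) has m→p.
A2: add {l, q} — l (Max) has l→m; q (Max) has q→m.
A3: add {s} — s (Min): all of {l, m, q} already in.
A4 = A3; e.g. k (Min) can still go to n. Fixed point.
Max's winning region = {l, m, p, q, s}.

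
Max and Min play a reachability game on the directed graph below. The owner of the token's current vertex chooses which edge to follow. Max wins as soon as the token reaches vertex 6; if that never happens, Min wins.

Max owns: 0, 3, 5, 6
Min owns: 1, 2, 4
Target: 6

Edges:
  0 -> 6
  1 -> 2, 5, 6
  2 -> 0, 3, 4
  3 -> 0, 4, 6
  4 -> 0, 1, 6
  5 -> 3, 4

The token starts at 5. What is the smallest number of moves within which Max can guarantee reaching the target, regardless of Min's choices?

2

A0 = {6}
A1: add {0, 3} — 0 (Max) has 0→6; 3 (Max) has 3→6.
A2: add {5} — 5 (Max) has 5→3.
A3 = A2; e.g. 1 (Min) can still go to 2. Fixed point.
5 enters the attractor at level 2, so Max can force the target in 2 moves from there.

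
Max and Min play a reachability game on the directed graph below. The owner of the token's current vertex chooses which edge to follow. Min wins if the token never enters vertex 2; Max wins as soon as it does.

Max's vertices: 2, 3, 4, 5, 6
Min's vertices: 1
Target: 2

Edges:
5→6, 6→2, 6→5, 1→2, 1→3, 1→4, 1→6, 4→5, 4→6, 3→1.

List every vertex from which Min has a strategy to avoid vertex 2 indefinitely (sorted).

A0 = {2}
A1: add {6} — 6 (Max) has 6→2.
A2: add {4, 5} — 4 (Max) has 4→6; 5 (Max) has 5→6.
A3 = A2; e.g. 1 (Min) can still go to 3. Fixed point.
Max's attractor = {2, 4, 5, 6}; Min avoids the target exactly from the complement.

1, 3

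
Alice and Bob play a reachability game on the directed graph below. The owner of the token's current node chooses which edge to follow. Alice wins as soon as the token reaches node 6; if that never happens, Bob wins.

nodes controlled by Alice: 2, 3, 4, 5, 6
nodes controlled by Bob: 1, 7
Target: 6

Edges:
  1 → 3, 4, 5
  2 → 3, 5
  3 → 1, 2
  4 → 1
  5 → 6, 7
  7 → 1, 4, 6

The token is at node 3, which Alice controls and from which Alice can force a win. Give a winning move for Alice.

A0 = {6}
A1: add {5} — 5 (Alice) has 5→6.
A2: add {2} — 2 (Alice) has 2→5.
A3: add {3} — 3 (Alice) has 3→2.
A4 = A3; e.g. 1 (Bob) can still go to 4. Fixed point.
From 3, successor 2 is in the attractor (rank 2); the other successor 1 is not.

2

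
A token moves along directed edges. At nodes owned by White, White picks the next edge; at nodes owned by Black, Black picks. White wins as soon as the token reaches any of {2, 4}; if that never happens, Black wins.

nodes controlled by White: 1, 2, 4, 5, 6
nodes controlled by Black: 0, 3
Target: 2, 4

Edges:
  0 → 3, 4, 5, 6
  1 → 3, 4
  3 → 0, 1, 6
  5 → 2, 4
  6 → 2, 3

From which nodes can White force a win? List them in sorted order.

A0 = {2, 4}
A1: add {1, 5, 6} — 1 (White) has 1→4; 5 (White) has 5→2; 6 (White) has 6→2.
A2 = A1; e.g. 0 (Black) can still go to 3. Fixed point.
White's winning region = {1, 2, 4, 5, 6}.

1, 2, 4, 5, 6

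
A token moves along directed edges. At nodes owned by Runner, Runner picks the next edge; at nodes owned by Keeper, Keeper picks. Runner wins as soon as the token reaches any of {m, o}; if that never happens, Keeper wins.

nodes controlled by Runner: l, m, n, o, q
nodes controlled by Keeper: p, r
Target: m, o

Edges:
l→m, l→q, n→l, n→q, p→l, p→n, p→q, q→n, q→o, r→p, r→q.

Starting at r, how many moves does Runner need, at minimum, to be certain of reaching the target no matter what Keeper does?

4

A0 = {m, o}
A1: add {l, q} — l (Runner) has l→m; q (Runner) has q→o.
A2: add {n} — n (Runner) has n→l.
A3: add {p} — p (Keeper): all of {l, n, q} already in.
A4: add {r} — r (Keeper): all of {p, q} already in.
A4 = all vertices. Fixed point.
r enters the attractor at level 4, so Runner can force the target in 4 moves from there.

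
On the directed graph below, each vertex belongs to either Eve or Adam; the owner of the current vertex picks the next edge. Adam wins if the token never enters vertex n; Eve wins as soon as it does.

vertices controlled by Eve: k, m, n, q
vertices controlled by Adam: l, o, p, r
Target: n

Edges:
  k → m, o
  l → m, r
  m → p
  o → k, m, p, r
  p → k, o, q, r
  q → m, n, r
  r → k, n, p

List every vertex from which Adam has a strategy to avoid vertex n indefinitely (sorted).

k, l, m, o, p, r

A0 = {n}
A1: add {q} — q (Eve) has q→n.
A2 = A1; e.g. k (Eve) has no edge into A1. Fixed point.
Eve's attractor = {n, q}; Adam avoids the target exactly from the complement.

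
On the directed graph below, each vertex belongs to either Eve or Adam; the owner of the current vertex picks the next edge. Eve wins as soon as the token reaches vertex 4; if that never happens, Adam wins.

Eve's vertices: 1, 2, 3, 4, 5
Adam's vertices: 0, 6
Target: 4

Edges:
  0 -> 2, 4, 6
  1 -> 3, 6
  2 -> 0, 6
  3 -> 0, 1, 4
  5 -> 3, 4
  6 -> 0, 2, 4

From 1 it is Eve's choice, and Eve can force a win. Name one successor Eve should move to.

A0 = {4}
A1: add {3, 5} — 3 (Eve) has 3→4; 5 (Eve) has 5→4.
A2: add {1} — 1 (Eve) has 1→3.
A3 = A2; e.g. 0 (Adam) can still go to 2. Fixed point.
From 1, successor 3 is in the attractor (rank 1); the other successor 6 is not.

3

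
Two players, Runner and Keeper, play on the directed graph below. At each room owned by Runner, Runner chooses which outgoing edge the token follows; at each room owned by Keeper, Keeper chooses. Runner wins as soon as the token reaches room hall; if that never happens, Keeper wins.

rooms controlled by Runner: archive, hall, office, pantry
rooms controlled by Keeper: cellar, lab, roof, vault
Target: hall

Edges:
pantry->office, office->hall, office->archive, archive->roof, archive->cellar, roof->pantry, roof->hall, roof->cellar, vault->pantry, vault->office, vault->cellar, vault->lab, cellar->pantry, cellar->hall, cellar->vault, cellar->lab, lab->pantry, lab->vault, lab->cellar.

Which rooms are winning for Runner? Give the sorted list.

hall, office, pantry

A0 = {hall}
A1: add {office} — office (Runner) has office→hall.
A2: add {pantry} — pantry (Runner) has pantry→office.
A3 = A2; e.g. archive (Runner) has no edge into A2. Fixed point.
Runner's winning region = {hall, office, pantry}.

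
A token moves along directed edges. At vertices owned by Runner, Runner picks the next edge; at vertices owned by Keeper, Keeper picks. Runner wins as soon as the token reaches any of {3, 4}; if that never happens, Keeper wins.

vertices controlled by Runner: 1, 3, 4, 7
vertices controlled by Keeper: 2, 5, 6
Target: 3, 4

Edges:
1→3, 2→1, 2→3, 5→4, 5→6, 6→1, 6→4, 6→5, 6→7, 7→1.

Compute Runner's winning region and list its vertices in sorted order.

A0 = {3, 4}
A1: add {1} — 1 (Runner) has 1→3.
A2: add {2, 7} — 2 (Keeper): all of {1, 3} already in; 7 (Runner) has 7→1.
A3 = A2; e.g. 5 (Keeper) can still go to 6. Fixed point.
Runner's winning region = {1, 2, 3, 4, 7}.

1, 2, 3, 4, 7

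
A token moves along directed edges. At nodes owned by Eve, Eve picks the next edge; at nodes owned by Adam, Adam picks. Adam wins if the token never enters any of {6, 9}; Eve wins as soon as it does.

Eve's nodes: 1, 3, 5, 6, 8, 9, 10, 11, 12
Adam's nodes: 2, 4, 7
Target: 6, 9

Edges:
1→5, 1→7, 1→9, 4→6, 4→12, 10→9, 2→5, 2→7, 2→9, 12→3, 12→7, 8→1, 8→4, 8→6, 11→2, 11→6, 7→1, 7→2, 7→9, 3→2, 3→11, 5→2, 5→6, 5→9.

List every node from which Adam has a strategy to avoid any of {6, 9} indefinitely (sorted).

A0 = {6, 9}
A1: add {1, 5, 8, 10, 11} — 1 (Eve) has 1→9; 5 (Eve) has 5→6; 8 (Eve) has 8→6; 10 (Eve) has 10→9; 11 (Eve) has 11→6.
A2: add {3} — 3 (Eve) has 3→11.
A3: add {12} — 12 (Eve) has 12→3.
A4: add {4} — 4 (Adam): all of {6, 12} already in.
A5 = A4; e.g. 2 (Adam) can still go to 7. Fixed point.
Eve's attractor = {1, 3, 4, 5, 6, 8, 9, 10, 11, 12}; Adam avoids the target exactly from the complement.

2, 7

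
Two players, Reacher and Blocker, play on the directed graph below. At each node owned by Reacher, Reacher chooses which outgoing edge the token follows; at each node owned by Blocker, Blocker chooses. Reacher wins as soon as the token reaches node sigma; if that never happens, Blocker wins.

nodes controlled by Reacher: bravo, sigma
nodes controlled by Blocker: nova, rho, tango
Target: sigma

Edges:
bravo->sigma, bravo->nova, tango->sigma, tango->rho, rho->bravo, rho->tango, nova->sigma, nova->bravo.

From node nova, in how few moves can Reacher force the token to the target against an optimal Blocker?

2

A0 = {sigma}
A1: add {bravo} — bravo (Reacher) has bravo→sigma.
A2: add {nova} — nova (Blocker): all of {sigma, bravo} already in.
A3 = A2; e.g. tango (Blocker) can still go to rho. Fixed point.
nova enters the attractor at level 2, so Reacher can force the target in 2 moves from there.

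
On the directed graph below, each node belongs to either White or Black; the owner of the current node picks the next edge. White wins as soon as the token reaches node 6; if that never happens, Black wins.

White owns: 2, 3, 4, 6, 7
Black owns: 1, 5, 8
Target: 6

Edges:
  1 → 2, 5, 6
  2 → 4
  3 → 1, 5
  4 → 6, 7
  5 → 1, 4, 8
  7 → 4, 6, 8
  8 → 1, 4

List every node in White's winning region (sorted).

A0 = {6}
A1: add {4, 7} — 4 (White) has 4→6; 7 (White) has 7→6.
A2: add {2} — 2 (White) has 2→4.
A3 = A2; e.g. 1 (Black) can still go to 5. Fixed point.
White's winning region = {2, 4, 6, 7}.

2, 4, 6, 7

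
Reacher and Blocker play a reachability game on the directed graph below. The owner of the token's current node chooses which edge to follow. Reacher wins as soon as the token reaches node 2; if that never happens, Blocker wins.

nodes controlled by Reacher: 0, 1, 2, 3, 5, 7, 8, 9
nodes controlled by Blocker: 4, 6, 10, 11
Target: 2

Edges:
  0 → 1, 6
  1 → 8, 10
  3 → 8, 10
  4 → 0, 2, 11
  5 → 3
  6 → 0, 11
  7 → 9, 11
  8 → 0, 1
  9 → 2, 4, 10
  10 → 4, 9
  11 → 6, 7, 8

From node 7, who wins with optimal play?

Reacher

A0 = {2}
A1: add {9} — 9 (Reacher) has 9→2.
A2: add {7} — 7 (Reacher) has 7→9.
A3 = A2; e.g. 0 (Reacher) has no edge into A2. Fixed point.
7 ∈ A2, so Reacher can force the target.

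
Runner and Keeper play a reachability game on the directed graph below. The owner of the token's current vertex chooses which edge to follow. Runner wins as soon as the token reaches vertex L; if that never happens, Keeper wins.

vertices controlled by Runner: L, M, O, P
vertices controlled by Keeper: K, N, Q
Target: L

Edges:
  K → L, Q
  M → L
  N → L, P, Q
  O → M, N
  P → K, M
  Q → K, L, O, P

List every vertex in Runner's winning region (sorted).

L, M, O, P

A0 = {L}
A1: add {M} — M (Runner) has M→L.
A2: add {O, P} — O (Runner) has O→M; P (Runner) has P→M.
A3 = A2; e.g. K (Keeper) can still go to Q. Fixed point.
Runner's winning region = {L, M, O, P}.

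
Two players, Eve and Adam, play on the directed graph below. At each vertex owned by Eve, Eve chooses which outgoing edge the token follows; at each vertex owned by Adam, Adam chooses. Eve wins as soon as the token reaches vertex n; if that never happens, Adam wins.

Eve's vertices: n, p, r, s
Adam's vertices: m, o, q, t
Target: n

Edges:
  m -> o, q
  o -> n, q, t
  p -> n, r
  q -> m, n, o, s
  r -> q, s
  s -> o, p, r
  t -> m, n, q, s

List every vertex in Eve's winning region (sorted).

n, p, r, s

A0 = {n}
A1: add {p} — p (Eve) has p→n.
A2: add {s} — s (Eve) has s→p.
A3: add {r} — r (Eve) has r→s.
A4 = A3; e.g. m (Adam) can still go to o. Fixed point.
Eve's winning region = {n, p, r, s}.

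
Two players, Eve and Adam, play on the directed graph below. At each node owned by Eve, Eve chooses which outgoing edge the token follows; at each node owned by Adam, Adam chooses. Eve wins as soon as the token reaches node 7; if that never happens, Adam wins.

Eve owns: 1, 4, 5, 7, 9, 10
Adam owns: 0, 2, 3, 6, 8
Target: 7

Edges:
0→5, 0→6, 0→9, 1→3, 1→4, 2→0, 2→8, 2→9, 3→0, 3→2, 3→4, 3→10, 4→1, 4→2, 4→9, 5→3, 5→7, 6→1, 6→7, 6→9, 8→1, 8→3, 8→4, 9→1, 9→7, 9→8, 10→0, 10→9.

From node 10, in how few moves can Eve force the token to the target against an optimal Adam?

2

A0 = {7}
A1: add {5, 9} — 5 (Eve) has 5→7; 9 (Eve) has 9→7.
A2: add {4, 10} — 4 (Eve) has 4→9; 10 (Eve) has 10→9.
10 enters the attractor at level 2, so Eve can force the target in 2 moves from there.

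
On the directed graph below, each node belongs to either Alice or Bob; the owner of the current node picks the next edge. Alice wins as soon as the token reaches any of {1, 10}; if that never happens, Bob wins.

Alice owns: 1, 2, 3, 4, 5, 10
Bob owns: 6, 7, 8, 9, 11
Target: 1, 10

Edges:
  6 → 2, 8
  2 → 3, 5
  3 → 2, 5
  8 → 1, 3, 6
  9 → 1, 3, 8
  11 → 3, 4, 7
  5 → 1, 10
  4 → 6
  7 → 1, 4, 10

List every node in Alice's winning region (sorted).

A0 = {1, 10}
A1: add {5} — 5 (Alice) has 5→1.
A2: add {2, 3} — 2 (Alice) has 2→5; 3 (Alice) has 3→5.
A3 = A2; e.g. 4 (Alice) has no edge into A2. Fixed point.
Alice's winning region = {1, 2, 3, 5, 10}.

1, 2, 3, 5, 10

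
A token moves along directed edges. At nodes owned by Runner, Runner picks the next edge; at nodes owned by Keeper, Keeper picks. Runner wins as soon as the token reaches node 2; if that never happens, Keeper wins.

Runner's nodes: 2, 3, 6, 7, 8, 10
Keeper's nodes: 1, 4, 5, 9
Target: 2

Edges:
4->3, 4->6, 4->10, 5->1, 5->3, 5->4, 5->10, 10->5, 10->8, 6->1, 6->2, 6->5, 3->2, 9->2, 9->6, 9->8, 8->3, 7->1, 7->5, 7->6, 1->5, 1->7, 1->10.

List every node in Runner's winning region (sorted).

A0 = {2}
A1: add {3, 6} — 3 (Runner) has 3→2; 6 (Runner) has 6→2.
A2: add {7, 8} — 7 (Runner) has 7→6; 8 (Runner) has 8→3.
A3: add {9, 10} — 9 (Keeper): all of {2, 6, 8} already in; 10 (Runner) has 10→8.
A4: add {4} — 4 (Keeper): all of {3, 6, 10} already in.
A5 = A4; e.g. 1 (Keeper) can still go to 5. Fixed point.
Runner's winning region = {2, 3, 4, 6, 7, 8, 9, 10}.

2, 3, 4, 6, 7, 8, 9, 10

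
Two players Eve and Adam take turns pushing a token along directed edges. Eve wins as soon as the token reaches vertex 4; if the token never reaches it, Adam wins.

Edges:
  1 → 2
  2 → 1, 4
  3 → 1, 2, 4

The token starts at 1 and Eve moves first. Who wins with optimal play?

Track states (vertex, player-to-move).
A0 = {(4,Eve), (4,Adam)}
A1: add {(2,Eve), (3,Eve)}.
A2: add {(1,Adam)}.
A3 = A2; e.g. (1,Eve) stays out. (1,Eve) never enters ⇒ Adam avoids the target.

Adam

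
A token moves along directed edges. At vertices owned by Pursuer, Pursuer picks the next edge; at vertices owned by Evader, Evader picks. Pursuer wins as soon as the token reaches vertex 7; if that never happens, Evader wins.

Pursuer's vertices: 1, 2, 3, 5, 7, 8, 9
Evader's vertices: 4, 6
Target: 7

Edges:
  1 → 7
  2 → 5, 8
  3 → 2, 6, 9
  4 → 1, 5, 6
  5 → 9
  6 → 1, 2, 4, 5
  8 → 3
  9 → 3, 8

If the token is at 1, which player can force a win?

A0 = {7}
A1: add {1} — 1 (Pursuer) has 1→7.
A2 = A1; e.g. 2 (Pursuer) has no edge into A1. Fixed point.
1 ∈ A1, so Pursuer can force the target.

Pursuer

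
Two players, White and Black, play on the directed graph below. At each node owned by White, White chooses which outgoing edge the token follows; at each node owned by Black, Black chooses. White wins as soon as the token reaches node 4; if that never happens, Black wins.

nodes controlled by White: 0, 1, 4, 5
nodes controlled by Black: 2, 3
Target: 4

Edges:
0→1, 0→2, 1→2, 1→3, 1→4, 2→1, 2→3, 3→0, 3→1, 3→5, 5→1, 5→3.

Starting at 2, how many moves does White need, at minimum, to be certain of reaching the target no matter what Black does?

4

A0 = {4}
A1: add {1} — 1 (White) has 1→4.
A2: add {0, 5} — 0 (White) has 0→1; 5 (White) has 5→1.
A3: add {3} — 3 (Black): all of {0, 1, 5} already in.
A4: add {2} — 2 (Black): all of {1, 3} already in.
A4 = all vertices. Fixed point.
2 enters the attractor at level 4, so White can force the target in 4 moves from there.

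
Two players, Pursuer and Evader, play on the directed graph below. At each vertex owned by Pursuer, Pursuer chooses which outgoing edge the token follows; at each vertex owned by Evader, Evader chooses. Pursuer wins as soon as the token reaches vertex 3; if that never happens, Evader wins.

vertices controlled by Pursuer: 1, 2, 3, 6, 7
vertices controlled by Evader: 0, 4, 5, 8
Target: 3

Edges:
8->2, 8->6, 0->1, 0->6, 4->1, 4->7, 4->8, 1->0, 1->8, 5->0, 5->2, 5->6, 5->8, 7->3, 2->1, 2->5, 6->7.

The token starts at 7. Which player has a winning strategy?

A0 = {3}
A1: add {7} — 7 (Pursuer) has 7→3.
7 ∈ A1, so Pursuer can force the target.

Pursuer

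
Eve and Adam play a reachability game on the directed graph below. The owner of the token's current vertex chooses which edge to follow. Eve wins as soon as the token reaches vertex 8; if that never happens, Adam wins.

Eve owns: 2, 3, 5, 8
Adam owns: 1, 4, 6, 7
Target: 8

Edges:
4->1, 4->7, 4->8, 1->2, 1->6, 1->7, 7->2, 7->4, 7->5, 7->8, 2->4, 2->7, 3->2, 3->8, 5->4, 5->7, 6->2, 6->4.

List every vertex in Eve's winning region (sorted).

3, 8

A0 = {8}
A1: add {3} — 3 (Eve) has 3→8.
A2 = A1; e.g. 1 (Adam) can still go to 2. Fixed point.
Eve's winning region = {3, 8}.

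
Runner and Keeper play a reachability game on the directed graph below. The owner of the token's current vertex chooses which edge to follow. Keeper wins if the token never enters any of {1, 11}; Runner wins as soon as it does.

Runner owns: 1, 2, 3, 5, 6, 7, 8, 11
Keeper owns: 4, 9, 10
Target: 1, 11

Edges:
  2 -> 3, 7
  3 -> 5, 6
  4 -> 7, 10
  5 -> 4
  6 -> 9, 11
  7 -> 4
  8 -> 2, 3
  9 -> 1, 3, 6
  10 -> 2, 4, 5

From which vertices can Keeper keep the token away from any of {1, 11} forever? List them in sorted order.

4, 5, 7, 10

A0 = {1, 11}
A1: add {6} — 6 (Runner) has 6→11.
A2: add {3} — 3 (Runner) has 3→6.
A3: add {2, 8, 9} — 2 (Runner) has 2→3; 8 (Runner) has 8→3; 9 (Keeper): all of {1, 3, 6} already in.
A4 = A3; e.g. 4 (Keeper) can still go to 7. Fixed point.
Runner's attractor = {1, 2, 3, 6, 8, 9, 11}; Keeper avoids the target exactly from the complement.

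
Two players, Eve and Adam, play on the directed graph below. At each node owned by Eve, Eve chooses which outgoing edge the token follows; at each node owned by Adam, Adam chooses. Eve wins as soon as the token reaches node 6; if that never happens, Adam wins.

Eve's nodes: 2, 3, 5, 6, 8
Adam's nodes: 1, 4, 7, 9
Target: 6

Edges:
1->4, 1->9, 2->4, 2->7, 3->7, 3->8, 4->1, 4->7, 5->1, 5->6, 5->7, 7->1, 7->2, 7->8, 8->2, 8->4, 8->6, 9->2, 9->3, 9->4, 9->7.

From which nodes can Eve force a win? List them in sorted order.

3, 5, 6, 8

A0 = {6}
A1: add {5, 8} — 5 (Eve) has 5→6; 8 (Eve) has 8→6.
A2: add {3} — 3 (Eve) has 3→8.
A3 = A2; e.g. 1 (Adam) can still go to 4. Fixed point.
Eve's winning region = {3, 5, 6, 8}.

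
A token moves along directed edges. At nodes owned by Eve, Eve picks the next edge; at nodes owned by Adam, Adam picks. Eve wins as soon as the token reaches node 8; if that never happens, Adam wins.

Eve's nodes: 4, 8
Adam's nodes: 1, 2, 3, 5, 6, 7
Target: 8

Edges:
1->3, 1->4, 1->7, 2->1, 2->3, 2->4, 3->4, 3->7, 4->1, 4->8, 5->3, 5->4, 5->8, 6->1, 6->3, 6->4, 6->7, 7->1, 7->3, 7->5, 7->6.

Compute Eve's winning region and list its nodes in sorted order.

A0 = {8}
A1: add {4} — 4 (Eve) has 4→8.
A2 = A1; e.g. 1 (Adam) can still go to 3. Fixed point.
Eve's winning region = {4, 8}.

4, 8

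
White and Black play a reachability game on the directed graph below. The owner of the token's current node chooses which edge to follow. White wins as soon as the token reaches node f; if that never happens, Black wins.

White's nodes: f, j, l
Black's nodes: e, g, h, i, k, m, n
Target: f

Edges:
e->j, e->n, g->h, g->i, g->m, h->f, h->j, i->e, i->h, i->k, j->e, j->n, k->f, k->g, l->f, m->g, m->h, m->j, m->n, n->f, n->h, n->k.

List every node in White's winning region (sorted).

A0 = {f}
A1: add {l} — l (White) has l→f.
A2 = A1; e.g. e (Black) can still go to j. Fixed point.
White's winning region = {f, l}.

f, l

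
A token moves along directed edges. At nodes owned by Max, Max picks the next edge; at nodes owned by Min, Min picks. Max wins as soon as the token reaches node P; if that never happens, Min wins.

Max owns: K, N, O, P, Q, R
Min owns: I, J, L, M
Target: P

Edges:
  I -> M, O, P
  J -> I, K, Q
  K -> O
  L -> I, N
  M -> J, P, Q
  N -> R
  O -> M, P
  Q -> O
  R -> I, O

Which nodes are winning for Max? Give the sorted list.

K, N, O, P, Q, R

A0 = {P}
A1: add {O} — O (Max) has O→P.
A2: add {K, Q, R} — K (Max) has K→O; Q (Max) has Q→O; R (Max) has R→O.
A3: add {N} — N (Max) has N→R.
A4 = A3; e.g. I (Min) can still go to M. Fixed point.
Max's winning region = {K, N, O, P, Q, R}.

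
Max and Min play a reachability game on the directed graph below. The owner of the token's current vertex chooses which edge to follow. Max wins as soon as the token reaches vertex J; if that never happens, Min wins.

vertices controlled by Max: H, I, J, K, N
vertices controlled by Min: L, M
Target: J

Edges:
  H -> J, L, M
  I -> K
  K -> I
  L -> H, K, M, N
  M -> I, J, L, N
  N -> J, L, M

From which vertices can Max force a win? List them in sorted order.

A0 = {J}
A1: add {H, N} — H (Max) has H→J; N (Max) has N→J.
A2 = A1; e.g. I (Max) has no edge into A1. Fixed point.
Max's winning region = {H, J, N}.

H, J, N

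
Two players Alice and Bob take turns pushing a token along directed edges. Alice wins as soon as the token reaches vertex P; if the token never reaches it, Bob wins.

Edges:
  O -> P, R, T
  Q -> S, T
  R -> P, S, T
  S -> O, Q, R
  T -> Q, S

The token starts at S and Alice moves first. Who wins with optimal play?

Bob

Track states (vertex, player-to-move).
A0 = {(P,Alice), (P,Bob)}
A1: add {(O,Alice), (R,Alice)}.
A2 = A1; e.g. (O,Bob) stays out. (S,Alice) never enters ⇒ Bob avoids the target.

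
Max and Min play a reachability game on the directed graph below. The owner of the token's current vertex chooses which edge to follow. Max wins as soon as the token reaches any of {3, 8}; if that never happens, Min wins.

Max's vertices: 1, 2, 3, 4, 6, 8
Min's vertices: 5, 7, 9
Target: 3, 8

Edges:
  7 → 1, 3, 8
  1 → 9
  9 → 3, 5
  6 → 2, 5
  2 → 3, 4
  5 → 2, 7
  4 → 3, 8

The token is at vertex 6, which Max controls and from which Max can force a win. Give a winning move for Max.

A0 = {3, 8}
A1: add {2, 4} — 2 (Max) has 2→3; 4 (Max) has 4→3.
A2: add {6} — 6 (Max) has 6→2.
A3 = A2; e.g. 1 (Max) has no edge into A2. Fixed point.
From 6, successor 2 is in the attractor (rank 1); the other successor 5 is not.

2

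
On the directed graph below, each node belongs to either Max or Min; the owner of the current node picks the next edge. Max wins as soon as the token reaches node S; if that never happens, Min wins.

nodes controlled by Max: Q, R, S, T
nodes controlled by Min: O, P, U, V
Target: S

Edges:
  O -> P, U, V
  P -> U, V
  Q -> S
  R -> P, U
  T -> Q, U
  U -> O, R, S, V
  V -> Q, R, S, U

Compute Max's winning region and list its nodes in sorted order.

Q, S, T

A0 = {S}
A1: add {Q} — Q (Max) has Q→S.
A2: add {T} — T (Max) has T→Q.
A3 = A2; e.g. O (Min) can still go to P. Fixed point.
Max's winning region = {Q, S, T}.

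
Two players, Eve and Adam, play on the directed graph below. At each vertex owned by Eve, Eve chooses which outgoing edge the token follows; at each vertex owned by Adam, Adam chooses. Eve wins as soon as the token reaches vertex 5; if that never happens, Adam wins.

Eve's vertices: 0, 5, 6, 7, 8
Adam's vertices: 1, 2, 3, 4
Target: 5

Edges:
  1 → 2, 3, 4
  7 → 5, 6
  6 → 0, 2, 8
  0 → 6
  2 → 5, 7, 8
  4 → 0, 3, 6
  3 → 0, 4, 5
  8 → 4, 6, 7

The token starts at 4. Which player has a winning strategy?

Adam

A0 = {5}
A1: add {7} — 7 (Eve) has 7→5.
A2: add {8} — 8 (Eve) has 8→7.
A3: add {2, 6} — 2 (Adam): all of {5, 7, 8} already in; 6 (Eve) has 6→8.
A4: add {0} — 0 (Eve) has 0→6.
A5 = A4; e.g. 1 (Adam) can still go to 3. Fixed point.
4 never enters the attractor, so Adam can avoid the target forever.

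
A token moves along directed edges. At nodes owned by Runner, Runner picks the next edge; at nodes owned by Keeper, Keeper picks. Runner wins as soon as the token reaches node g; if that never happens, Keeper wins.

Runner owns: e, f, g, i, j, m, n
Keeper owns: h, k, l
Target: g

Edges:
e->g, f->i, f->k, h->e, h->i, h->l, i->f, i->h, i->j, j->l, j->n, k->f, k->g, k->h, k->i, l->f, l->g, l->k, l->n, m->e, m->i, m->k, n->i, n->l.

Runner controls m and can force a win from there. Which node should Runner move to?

e

A0 = {g}
A1: add {e} — e (Runner) has e→g.
A2: add {m} — m (Runner) has m→e.
A3 = A2; e.g. f (Runner) has no edge into A2. Fixed point.
From m, successor e is in the attractor (rank 1); the other successors i, k are not.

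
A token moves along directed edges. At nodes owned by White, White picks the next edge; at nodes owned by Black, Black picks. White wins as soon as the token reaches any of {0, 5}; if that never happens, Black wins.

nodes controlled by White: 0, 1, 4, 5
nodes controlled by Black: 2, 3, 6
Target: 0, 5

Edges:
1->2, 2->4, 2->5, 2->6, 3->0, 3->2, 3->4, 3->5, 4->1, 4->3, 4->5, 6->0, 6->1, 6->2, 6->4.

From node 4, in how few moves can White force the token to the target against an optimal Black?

A0 = {0, 5}
A1: add {4} — 4 (White) has 4→5.
A2 = A1; e.g. 1 (White) has no edge into A1. Fixed point.
4 enters the attractor at level 1, so White can force the target in 1 move from there.

1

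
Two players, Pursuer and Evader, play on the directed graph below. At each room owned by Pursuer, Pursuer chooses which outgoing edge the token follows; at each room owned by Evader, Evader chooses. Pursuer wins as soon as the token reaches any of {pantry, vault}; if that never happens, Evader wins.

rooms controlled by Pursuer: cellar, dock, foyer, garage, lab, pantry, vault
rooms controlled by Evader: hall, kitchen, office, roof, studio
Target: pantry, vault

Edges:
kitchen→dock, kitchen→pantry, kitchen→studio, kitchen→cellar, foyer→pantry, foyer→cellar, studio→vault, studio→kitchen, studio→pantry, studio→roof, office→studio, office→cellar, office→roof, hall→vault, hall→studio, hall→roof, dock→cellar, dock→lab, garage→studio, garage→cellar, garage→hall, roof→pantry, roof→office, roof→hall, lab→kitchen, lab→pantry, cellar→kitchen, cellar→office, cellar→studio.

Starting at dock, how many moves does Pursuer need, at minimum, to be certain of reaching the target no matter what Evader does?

A0 = {pantry, vault}
A1: add {foyer, lab} — foyer (Pursuer) has foyer→pantry; lab (Pursuer) has lab→pantry.
A2: add {dock} — dock (Pursuer) has dock→lab.
A3 = A2; e.g. kitchen (Evader) can still go to studio. Fixed point.
dock enters the attractor at level 2, so Pursuer can force the target in 2 moves from there.

2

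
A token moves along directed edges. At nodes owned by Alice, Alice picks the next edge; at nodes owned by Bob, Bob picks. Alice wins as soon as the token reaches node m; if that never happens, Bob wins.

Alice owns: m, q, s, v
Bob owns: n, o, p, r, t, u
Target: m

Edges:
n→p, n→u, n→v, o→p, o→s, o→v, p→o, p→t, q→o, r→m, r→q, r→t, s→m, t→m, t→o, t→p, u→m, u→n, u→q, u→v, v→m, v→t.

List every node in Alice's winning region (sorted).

A0 = {m}
A1: add {s, v} — s (Alice) has s→m; v (Alice) has v→m.
A2 = A1; e.g. n (Bob) can still go to p. Fixed point.
Alice's winning region = {m, s, v}.

m, s, v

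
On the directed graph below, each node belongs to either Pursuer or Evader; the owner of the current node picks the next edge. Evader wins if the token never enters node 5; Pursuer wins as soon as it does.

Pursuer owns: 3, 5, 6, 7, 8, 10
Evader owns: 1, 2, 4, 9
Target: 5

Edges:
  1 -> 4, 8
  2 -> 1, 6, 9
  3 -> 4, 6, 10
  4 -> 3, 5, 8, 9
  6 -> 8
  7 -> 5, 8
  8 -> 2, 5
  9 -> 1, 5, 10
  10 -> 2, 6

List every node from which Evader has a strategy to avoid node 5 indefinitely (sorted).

A0 = {5}
A1: add {7, 8} — 7 (Pursuer) has 7→5; 8 (Pursuer) has 8→5.
A2: add {6} — 6 (Pursuer) has 6→8.
A3: add {3, 10} — 3 (Pursuer) has 3→6; 10 (Pursuer) has 10→6.
A4 = A3; e.g. 1 (Evader) can still go to 4. Fixed point.
Pursuer's attractor = {3, 5, 6, 7, 8, 10}; Evader avoids the target exactly from the complement.

1, 2, 4, 9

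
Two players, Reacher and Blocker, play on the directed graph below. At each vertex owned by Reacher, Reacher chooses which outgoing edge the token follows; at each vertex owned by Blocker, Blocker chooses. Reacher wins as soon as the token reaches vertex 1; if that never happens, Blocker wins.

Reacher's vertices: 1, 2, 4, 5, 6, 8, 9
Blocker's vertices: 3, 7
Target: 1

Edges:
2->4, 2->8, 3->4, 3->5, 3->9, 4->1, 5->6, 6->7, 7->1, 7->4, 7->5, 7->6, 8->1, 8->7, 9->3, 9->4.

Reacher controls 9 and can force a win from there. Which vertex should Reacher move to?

A0 = {1}
A1: add {4, 8} — 4 (Reacher) has 4→1; 8 (Reacher) has 8→1.
A2: add {2, 9} — 2 (Reacher) has 2→4; 9 (Reacher) has 9→4.
A3 = A2; e.g. 3 (Blocker) can still go to 5. Fixed point.
From 9, successor 4 is in the attractor (rank 1); the other successor 3 is not.

4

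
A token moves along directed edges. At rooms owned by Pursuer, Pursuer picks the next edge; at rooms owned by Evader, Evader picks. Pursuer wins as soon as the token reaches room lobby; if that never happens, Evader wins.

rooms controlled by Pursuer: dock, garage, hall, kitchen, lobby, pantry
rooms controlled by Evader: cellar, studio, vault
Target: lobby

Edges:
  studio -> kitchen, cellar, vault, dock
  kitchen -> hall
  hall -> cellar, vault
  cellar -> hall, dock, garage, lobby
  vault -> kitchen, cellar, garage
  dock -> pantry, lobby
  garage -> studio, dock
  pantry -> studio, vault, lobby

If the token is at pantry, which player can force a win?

A0 = {lobby}
A1: add {dock, pantry} — dock (Pursuer) has dock→lobby; pantry (Pursuer) has pantry→lobby.
pantry ∈ A1, so Pursuer can force the target.

Pursuer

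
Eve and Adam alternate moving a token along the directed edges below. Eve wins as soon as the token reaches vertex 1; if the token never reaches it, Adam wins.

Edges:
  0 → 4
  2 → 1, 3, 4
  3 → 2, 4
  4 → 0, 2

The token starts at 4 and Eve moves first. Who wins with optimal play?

Adam

Track states (vertex, player-to-move).
A0 = {(1,Eve), (1,Adam)}
A1: add {(2,Eve)}.
A2 = A1; e.g. (0,Eve) stays out. (4,Eve) never enters ⇒ Adam avoids the target.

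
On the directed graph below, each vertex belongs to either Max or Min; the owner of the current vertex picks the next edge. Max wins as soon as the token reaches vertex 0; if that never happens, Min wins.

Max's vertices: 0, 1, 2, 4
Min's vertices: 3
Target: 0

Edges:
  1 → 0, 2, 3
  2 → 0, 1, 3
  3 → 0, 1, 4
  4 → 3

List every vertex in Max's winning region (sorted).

A0 = {0}
A1: add {1, 2} — 1 (Max) has 1→0; 2 (Max) has 2→0.
A2 = A1; e.g. 3 (Min) can still go to 4. Fixed point.
Max's winning region = {0, 1, 2}.

0, 1, 2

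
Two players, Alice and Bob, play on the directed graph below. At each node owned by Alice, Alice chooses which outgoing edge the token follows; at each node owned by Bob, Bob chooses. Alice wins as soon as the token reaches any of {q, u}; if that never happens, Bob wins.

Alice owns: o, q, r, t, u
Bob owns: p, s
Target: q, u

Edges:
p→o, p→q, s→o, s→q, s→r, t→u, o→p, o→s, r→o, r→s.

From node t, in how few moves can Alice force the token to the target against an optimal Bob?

1

A0 = {q, u}
A1: add {t} — t (Alice) has t→u.
A2 = A1; e.g. o (Alice) has no edge into A1. Fixed point.
t enters the attractor at level 1, so Alice can force the target in 1 move from there.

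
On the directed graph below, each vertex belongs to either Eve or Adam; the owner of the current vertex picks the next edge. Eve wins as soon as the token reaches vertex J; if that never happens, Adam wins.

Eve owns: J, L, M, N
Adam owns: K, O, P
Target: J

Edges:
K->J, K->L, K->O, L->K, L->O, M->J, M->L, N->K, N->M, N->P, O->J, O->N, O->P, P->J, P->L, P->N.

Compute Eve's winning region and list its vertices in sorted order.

J, M, N

A0 = {J}
A1: add {M} — M (Eve) has M→J.
A2: add {N} — N (Eve) has N→M.
A3 = A2; e.g. K (Adam) can still go to L. Fixed point.
Eve's winning region = {J, M, N}.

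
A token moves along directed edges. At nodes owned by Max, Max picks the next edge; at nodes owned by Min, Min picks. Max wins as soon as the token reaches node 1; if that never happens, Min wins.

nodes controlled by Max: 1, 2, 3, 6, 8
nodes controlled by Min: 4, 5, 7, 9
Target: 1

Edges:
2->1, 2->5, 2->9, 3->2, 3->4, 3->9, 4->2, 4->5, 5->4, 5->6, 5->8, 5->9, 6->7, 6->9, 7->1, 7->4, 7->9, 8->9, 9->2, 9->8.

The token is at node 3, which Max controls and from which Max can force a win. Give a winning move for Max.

2

A0 = {1}
A1: add {2} — 2 (Max) has 2→1.
A2: add {3} — 3 (Max) has 3→2.
A3 = A2; e.g. 4 (Min) can still go to 5. Fixed point.
From 3, successor 2 is in the attractor (rank 1); the other successors 4, 9 are not.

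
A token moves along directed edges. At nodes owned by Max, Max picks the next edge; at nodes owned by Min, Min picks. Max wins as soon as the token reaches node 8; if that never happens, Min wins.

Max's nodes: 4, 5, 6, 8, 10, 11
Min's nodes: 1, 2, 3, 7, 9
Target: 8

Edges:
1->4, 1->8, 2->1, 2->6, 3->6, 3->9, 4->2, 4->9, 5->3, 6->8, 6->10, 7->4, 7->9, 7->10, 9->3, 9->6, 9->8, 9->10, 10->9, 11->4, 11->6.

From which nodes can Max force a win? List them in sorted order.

A0 = {8}
A1: add {6} — 6 (Max) has 6→8.
A2: add {11} — 11 (Max) has 11→6.
A3 = A2; e.g. 1 (Min) can still go to 4. Fixed point.
Max's winning region = {6, 8, 11}.

6, 8, 11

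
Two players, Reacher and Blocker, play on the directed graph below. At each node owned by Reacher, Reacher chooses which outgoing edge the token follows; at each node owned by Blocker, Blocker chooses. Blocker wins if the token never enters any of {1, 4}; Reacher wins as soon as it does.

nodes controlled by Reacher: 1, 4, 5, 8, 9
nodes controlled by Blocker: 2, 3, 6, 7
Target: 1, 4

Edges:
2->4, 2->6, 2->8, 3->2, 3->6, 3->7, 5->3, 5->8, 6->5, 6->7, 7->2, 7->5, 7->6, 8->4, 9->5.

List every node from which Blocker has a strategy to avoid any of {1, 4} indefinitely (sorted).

A0 = {1, 4}
A1: add {8} — 8 (Reacher) has 8→4.
A2: add {5} — 5 (Reacher) has 5→8.
A3: add {9} — 9 (Reacher) has 9→5.
A4 = A3; e.g. 2 (Blocker) can still go to 6. Fixed point.
Reacher's attractor = {1, 4, 5, 8, 9}; Blocker avoids the target exactly from the complement.

2, 3, 6, 7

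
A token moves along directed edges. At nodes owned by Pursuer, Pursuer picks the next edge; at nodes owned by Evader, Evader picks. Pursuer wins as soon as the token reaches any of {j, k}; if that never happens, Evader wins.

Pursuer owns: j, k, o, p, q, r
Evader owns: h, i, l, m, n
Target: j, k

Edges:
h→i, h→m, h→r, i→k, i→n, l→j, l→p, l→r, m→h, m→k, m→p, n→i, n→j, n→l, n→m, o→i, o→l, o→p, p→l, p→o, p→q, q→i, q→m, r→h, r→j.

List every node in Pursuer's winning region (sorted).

A0 = {j, k}
A1: add {r} — r (Pursuer) has r→j.
A2 = A1; e.g. h (Evader) can still go to i. Fixed point.
Pursuer's winning region = {j, k, r}.

j, k, r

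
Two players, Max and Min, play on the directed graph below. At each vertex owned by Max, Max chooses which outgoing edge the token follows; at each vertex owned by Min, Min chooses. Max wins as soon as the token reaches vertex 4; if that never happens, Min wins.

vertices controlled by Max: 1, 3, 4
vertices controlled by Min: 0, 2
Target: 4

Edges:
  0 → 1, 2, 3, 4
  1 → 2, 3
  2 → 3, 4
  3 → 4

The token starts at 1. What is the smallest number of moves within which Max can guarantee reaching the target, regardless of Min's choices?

A0 = {4}
A1: add {3} — 3 (Max) has 3→4.
A2: add {1, 2} — 1 (Max) has 1→3; 2 (Min): all of {3, 4} already in.
1 enters the attractor at level 2, so Max can force the target in 2 moves from there.

2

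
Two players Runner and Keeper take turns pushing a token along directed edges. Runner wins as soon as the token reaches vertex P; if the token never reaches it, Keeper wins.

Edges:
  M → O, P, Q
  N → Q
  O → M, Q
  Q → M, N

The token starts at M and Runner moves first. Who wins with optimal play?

Track states (vertex, player-to-move).
A0 = {(P,Runner), (P,Keeper)}
A1: add {(M,Runner)}.
(M,Runner) ∈ A1 ⇒ Runner forces the target.

Runner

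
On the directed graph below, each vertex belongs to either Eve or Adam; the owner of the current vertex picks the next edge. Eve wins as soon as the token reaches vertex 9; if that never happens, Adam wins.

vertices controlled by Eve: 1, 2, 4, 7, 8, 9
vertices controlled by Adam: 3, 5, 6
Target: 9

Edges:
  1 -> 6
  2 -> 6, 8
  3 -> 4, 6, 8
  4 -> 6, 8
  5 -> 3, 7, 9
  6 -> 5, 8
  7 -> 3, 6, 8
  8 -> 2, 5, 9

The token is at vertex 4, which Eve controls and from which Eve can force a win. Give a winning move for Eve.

A0 = {9}
A1: add {8} — 8 (Eve) has 8→9.
A2: add {2, 4, 7} — 2 (Eve) has 2→8; 4 (Eve) has 4→8; 7 (Eve) has 7→8.
A3 = A2; e.g. 1 (Eve) has no edge into A2. Fixed point.
From 4, successor 8 is in the attractor (rank 1); the other successor 6 is not.

8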